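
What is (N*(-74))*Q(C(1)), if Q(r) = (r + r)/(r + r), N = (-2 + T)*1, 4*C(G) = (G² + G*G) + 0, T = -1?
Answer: 222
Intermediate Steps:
C(G) = G²/2 (C(G) = ((G² + G*G) + 0)/4 = ((G² + G²) + 0)/4 = (2*G² + 0)/4 = (2*G²)/4 = G²/2)
N = -3 (N = (-2 - 1)*1 = -3*1 = -3)
Q(r) = 1 (Q(r) = (2*r)/((2*r)) = (2*r)*(1/(2*r)) = 1)
(N*(-74))*Q(C(1)) = -3*(-74)*1 = 222*1 = 222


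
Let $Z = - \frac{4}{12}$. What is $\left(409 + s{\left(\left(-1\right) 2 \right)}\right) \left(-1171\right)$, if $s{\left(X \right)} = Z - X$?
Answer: $- \frac{1442672}{3} \approx -4.8089 \cdot 10^{5}$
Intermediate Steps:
$Z = - \frac{1}{3}$ ($Z = \left(-4\right) \frac{1}{12} = - \frac{1}{3} \approx -0.33333$)
$s{\left(X \right)} = - \frac{1}{3} - X$
$\left(409 + s{\left(\left(-1\right) 2 \right)}\right) \left(-1171\right) = \left(409 - \left(\frac{1}{3} - 2\right)\right) \left(-1171\right) = \left(409 - - \frac{5}{3}\right) \left(-1171\right) = \left(409 + \left(- \frac{1}{3} + 2\right)\right) \left(-1171\right) = \left(409 + \frac{5}{3}\right) \left(-1171\right) = \frac{1232}{3} \left(-1171\right) = - \frac{1442672}{3}$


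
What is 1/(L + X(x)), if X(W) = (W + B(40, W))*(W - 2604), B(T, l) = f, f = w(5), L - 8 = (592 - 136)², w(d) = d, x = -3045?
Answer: 1/17380904 ≈ 5.7534e-8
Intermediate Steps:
L = 207944 (L = 8 + (592 - 136)² = 8 + 456² = 8 + 207936 = 207944)
f = 5
B(T, l) = 5
X(W) = (-2604 + W)*(5 + W) (X(W) = (W + 5)*(W - 2604) = (5 + W)*(-2604 + W) = (-2604 + W)*(5 + W))
1/(L + X(x)) = 1/(207944 + (-13020 + (-3045)² - 2599*(-3045))) = 1/(207944 + (-13020 + 9272025 + 7913955)) = 1/(207944 + 17172960) = 1/17380904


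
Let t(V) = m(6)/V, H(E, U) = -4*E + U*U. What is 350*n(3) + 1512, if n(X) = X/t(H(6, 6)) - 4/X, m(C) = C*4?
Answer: 4711/3 ≈ 1570.3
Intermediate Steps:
m(C) = 4*C
H(E, U) = U² - 4*E (H(E, U) = -4*E + U² = U² - 4*E)
t(V) = 24/V (t(V) = (4*6)/V = 24/V)
n(X) = X/2 - 4/X (n(X) = X/((24/(6² - 4*6))) - 4/X = X/((24/(36 - 24))) - 4/X = X/((24/12)) - 4/X = X/((24*(1/12))) - 4/X = X/2 - 4/X)
350*n(3) + 1512 = 350*((½)*3 - 4/3) + 1512 = 350*(3/2 - 4*⅓) + 1512 = 350*(3/2 - 4/3) + 1512 = 350*(⅙) + 1512 = 175/3 + 1512 = 4711/3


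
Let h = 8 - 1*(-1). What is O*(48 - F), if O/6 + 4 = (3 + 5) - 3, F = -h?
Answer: 342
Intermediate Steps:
h = 9 (h = 8 + 1 = 9)
F = -9 (F = -1*9 = -9)
O = 6 (O = -24 + 6*((3 + 5) - 3) = -24 + 6*(8 - 3) = -24 + 6*5 = -24 + 30 = 6)
O*(48 - F) = 6*(48 - 1*(-9)) = 6*(48 + 9) = 6*57 = 342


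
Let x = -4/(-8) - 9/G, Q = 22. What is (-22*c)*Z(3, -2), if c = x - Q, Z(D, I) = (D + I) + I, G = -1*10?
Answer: -2266/5 ≈ -453.20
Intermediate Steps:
G = -10
Z(D, I) = D + 2*I
x = 7/5 (x = -4/(-8) - 9/(-10) = -4*(-1/8) - 9*(-1/10) = 1/2 + 9/10 = 7/5 ≈ 1.4000)
c = -103/5 (c = 7/5 - 1*22 = 7/5 - 22 = -103/5 ≈ -20.600)
(-22*c)*Z(3, -2) = (-22*(-103/5))*(3 + 2*(-2)) = 2266*(3 - 4)/5 = (2266/5)*(-1) = -2266/5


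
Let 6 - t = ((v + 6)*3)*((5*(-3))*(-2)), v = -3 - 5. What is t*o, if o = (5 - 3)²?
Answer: 744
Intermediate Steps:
o = 4 (o = 2² = 4)
v = -8
t = 186 (t = 6 - (-8 + 6)*3*(5*(-3))*(-2) = 6 - (-2*3)*(-15*(-2)) = 6 - (-6)*30 = 6 - 1*(-180) = 6 + 180 = 186)
t*o = 186*4 = 744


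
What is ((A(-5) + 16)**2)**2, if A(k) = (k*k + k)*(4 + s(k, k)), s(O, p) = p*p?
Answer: 126178406656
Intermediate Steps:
s(O, p) = p**2
A(k) = (4 + k**2)*(k + k**2) (A(k) = (k*k + k)*(4 + k**2) = (k**2 + k)*(4 + k**2) = (k + k**2)*(4 + k**2) = (4 + k**2)*(k + k**2))
((A(-5) + 16)**2)**2 = ((-5*(4 + (-5)**2 + (-5)**3 + 4*(-5)) + 16)**2)**2 = ((-5*(4 + 25 - 125 - 20) + 16)**2)**2 = ((-5*(-116) + 16)**2)**2 = ((580 + 16)**2)**2 = (596**2)**2 = 355216**2 = 126178406656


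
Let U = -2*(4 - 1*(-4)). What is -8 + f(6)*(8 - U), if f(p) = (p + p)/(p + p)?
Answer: 16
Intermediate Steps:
f(p) = 1 (f(p) = (2*p)/((2*p)) = (2*p)*(1/(2*p)) = 1)
U = -16 (U = -2*(4 + 4) = -2*8 = -16)
-8 + f(6)*(8 - U) = -8 + 1*(8 - 1*(-16)) = -8 + 1*(8 + 16) = -8 + 1*24 = -8 + 24 = 16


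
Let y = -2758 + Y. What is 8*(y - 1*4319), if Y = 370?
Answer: -53656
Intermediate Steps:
y = -2388 (y = -2758 + 370 = -2388)
8*(y - 1*4319) = 8*(-2388 - 1*4319) = 8*(-2388 - 4319) = 8*(-6707) = -53656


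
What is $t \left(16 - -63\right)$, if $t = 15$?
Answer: $1185$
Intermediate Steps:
$t \left(16 - -63\right) = 15 \left(16 - -63\right) = 15 \left(16 + 63\right) = 15 \cdot 79 = 1185$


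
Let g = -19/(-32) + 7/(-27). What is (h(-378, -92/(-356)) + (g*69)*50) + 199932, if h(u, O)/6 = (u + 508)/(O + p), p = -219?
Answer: 140928216941/700848 ≈ 2.0108e+5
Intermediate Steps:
g = 289/864 (g = -19*(-1/32) + 7*(-1/27) = 19/32 - 7/27 = 289/864 ≈ 0.33449)
h(u, O) = 6*(508 + u)/(-219 + O) (h(u, O) = 6*((u + 508)/(O - 219)) = 6*((508 + u)/(-219 + O)) = 6*(508 + u)/(-219 + O))
(h(-378, -92/(-356)) + (g*69)*50) + 199932 = (6*(508 - 378)/(-219 - 92/(-356)) + ((289/864)*69)*50) + 199932 = (6*130/(-219 - 92*(-1/356)) + (6647/288)*50) + 199932 = (6*130/(-219 + 23/89) + 166175/144) + 199932 = (6*130/(-19468/89) + 166175/144) + 199932 = (6*(-89/19468)*130 + 166175/144) + 199932 = (-17355/4867 + 166175/144) + 199932 = 806274605/700848 + 199932 = 140928216941/700848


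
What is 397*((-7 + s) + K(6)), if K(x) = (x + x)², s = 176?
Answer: 124261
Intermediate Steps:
K(x) = 4*x² (K(x) = (2*x)² = 4*x²)
397*((-7 + s) + K(6)) = 397*((-7 + 176) + 4*6²) = 397*(169 + 4*36) = 397*(169 + 144) = 397*313 = 124261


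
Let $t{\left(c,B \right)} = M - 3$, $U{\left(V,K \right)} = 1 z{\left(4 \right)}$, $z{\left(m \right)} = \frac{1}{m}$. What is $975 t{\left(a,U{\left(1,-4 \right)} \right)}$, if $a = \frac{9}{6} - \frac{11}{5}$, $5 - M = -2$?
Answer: $3900$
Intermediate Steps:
$M = 7$ ($M = 5 - -2 = 5 + 2 = 7$)
$a = - \frac{7}{10}$ ($a = 9 \cdot \frac{1}{6} - \frac{11}{5} = \frac{3}{2} - \frac{11}{5} = - \frac{7}{10} \approx -0.7$)
$U{\left(V,K \right)} = \frac{1}{4}$ ($U{\left(V,K \right)} = 1 \cdot \frac{1}{4} = \frac{1}{4}$)
$t{\left(c,B \right)} = 4$ ($t{\left(c,B \right)} = 7 - 3 = 4$)
$975 t{\left(a,U{\left(1,-4 \right)} \right)} = 975 \cdot 4 = 3900$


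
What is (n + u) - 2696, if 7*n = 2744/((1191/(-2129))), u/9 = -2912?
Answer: -35259232/1191 ≈ -29605.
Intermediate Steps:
u = -26208 (u = 9*(-2912) = -26208)
n = -834568/1191 (n = (2744/((1191/(-2129))))/7 = (2744/((1191*(-1/2129))))/7 = (2744/(-1191/2129))/7 = (2744*(-2129/1191))/7 = (⅐)*(-5841976/1191) = -834568/1191 ≈ -700.73)
(n + u) - 2696 = (-834568/1191 - 26208) - 2696 = -32048296/1191 - 2696 = -35259232/1191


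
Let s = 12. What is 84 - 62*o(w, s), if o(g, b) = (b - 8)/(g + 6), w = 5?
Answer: 676/11 ≈ 61.455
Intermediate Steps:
o(g, b) = (-8 + b)/(6 + g)
84 - 62*o(w, s) = 84 - 62*(-8 + 12)/(6 + 5) = 84 - 62*4/11 = 84 - 248/11 = 676/11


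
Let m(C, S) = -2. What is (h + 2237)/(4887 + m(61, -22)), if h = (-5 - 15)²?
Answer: 2637/4885 ≈ 0.53982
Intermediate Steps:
h = 400 (h = (-20)² = 400)
(h + 2237)/(4887 + m(61, -22)) = (400 + 2237)/(4887 - 2) = 2637/4885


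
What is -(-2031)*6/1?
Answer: 12186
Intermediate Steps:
-(-2031)*6/1 = -(-2031)*6*1 = -(-2031)*6 = -677*(-18) = 12186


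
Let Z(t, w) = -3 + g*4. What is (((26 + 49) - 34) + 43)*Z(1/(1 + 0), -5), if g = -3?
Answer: -1260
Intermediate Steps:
Z(t, w) = -15 (Z(t, w) = -3 - 3*4 = -3 - 12 = -15)
(((26 + 49) - 34) + 43)*Z(1/(1 + 0), -5) = (((26 + 49) - 34) + 43)*(-15) = ((75 - 34) + 43)*(-15) = (41 + 43)*(-15) = 84*(-15) = -1260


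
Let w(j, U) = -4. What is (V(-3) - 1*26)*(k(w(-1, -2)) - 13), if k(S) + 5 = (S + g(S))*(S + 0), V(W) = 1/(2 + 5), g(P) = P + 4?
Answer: 362/7 ≈ 51.714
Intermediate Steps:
g(P) = 4 + P
V(W) = ⅐ (V(W) = 1/7 = ⅐)
k(S) = -5 + S*(4 + 2*S) (k(S) = -5 + (S + (4 + S))*(S + 0) = -5 + (4 + 2*S)*S = -5 + S*(4 + 2*S))
(V(-3) - 1*26)*(k(w(-1, -2)) - 13) = (⅐ - 1*26)*((-5 + (-4)² - 4*(4 - 4)) - 13) = (⅐ - 26)*((-5 + 16 - 4*0) - 13) = -181*((-5 + 16 + 0) - 13)/7 = -181*(11 - 13)/7 = -181/7*(-2) = 362/7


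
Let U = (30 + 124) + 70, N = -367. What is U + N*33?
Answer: -11887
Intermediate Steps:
U = 224 (U = 154 + 70 = 224)
U + N*33 = 224 - 367*33 = 224 - 12111 = -11887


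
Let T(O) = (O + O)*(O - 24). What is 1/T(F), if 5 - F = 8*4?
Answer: 1/2754 ≈ 0.00036311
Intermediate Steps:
F = -27 (F = 5 - 8*4 = 5 - 1*32 = 5 - 32 = -27)
T(O) = 2*O*(-24 + O) (T(O) = (2*O)*(-24 + O) = 2*O*(-24 + O))
1/T(F) = 1/(2*(-27)*(-24 - 27)) = 1/(2*(-27)*(-51)) = 1/2754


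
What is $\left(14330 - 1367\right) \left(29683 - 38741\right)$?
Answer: $-117418854$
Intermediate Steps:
$\left(14330 - 1367\right) \left(29683 - 38741\right) = 12963 \left(-9058\right) = -117418854$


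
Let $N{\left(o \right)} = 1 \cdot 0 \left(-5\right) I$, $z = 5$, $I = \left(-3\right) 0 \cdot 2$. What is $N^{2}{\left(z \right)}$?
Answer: $0$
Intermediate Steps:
$I = 0$ ($I = 0 \cdot 2 = 0$)
$N{\left(o \right)} = 0$ ($N{\left(o \right)} = 1 \cdot 0 \left(-5\right) 0 = 0 \left(-5\right) 0 = 0 \cdot 0 = 0$)
$N^{2}{\left(z \right)} = 0^{2} = 0$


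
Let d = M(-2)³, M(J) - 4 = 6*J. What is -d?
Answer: 512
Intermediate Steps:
M(J) = 4 + 6*J
d = -512 (d = (4 + 6*(-2))³ = (4 - 12)³ = (-8)³ = -512)
-d = -1*(-512) = 512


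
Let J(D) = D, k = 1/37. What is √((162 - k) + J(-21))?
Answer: 4*√12062/37 ≈ 11.873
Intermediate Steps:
k = 1/37 ≈ 0.027027
√((162 - k) + J(-21)) = √((162 - 1*1/37) - 21) = √((162 - 1/37) - 21) = √(5993/37 - 21) = √(5216/37) = 4*√12062/37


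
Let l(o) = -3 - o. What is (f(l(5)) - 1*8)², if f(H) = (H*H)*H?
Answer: 270400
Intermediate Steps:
f(H) = H³ (f(H) = H²*H = H³)
(f(l(5)) - 1*8)² = ((-3 - 1*5)³ - 1*8)² = ((-3 - 5)³ - 8)² = ((-8)³ - 8)² = (-512 - 8)² = (-520)² = 270400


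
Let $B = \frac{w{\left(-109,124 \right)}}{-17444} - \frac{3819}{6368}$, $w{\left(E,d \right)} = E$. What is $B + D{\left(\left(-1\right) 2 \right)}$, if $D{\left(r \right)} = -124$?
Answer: $- \frac{3460066283}{27770848} \approx -124.59$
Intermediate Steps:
$B = - \frac{16481131}{27770848}$ ($B = - \frac{109}{-17444} - \frac{3819}{6368} = \left(-109\right) \left(- \frac{1}{17444}\right) - \frac{3819}{6368} = \frac{109}{17444} - \frac{3819}{6368} = - \frac{16481131}{27770848} \approx -0.59347$)
$B + D{\left(\left(-1\right) 2 \right)} = - \frac{16481131}{27770848} - 124 = - \frac{3460066283}{27770848}$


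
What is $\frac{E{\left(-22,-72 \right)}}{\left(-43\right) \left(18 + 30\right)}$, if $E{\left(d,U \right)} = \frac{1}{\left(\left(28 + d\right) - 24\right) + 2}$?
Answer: $\frac{1}{33024} \approx 3.0281 \cdot 10^{-5}$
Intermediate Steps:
$E{\left(d,U \right)} = \frac{1}{6 + d}$ ($E{\left(d,U \right)} = \frac{1}{\left(4 + d\right) + 2} = \frac{1}{6 + d}$)
$\frac{E{\left(-22,-72 \right)}}{\left(-43\right) \left(18 + 30\right)} = \frac{1}{\left(6 - 22\right) \left(- 43 \left(18 + 30\right)\right)} = \frac{1}{\left(-16\right) \left(\left(-43\right) 48\right)} = - \frac{1}{16 \left(-2064\right)} = \left(- \frac{1}{16}\right) \left(- \frac{1}{2064}\right) = \frac{1}{33024}$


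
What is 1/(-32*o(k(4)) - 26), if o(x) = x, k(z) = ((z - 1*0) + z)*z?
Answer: -1/1050 ≈ -0.00095238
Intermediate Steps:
k(z) = 2*z**2 (k(z) = ((z + 0) + z)*z = (z + z)*z = (2*z)*z = 2*z**2)
1/(-32*o(k(4)) - 26) = 1/(-64*4**2 - 26) = 1/(-64*16 - 26) = 1/(-32*32 - 26) = 1/(-1024 - 26) = 1/(-1050) = -1/1050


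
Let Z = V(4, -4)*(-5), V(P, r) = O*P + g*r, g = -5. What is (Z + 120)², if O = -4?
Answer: 10000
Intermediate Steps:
V(P, r) = -5*r - 4*P (V(P, r) = -4*P - 5*r = -5*r - 4*P)
Z = -20 (Z = (-5*(-4) - 4*4)*(-5) = (20 - 16)*(-5) = 4*(-5) = -20)
(Z + 120)² = (-20 + 120)² = 100² = 10000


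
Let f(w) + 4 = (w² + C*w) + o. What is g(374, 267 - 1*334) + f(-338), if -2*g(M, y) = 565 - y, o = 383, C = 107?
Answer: 78141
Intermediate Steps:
f(w) = 379 + w² + 107*w (f(w) = -4 + ((w² + 107*w) + 383) = -4 + (383 + w² + 107*w) = 379 + w² + 107*w)
g(M, y) = -565/2 + y/2 (g(M, y) = -(565 - y)/2 = -565/2 + y/2)
g(374, 267 - 1*334) + f(-338) = (-565/2 + (267 - 1*334)/2) + (379 + (-338)² + 107*(-338)) = (-565/2 + (267 - 334)/2) + (379 + 114244 - 36166) = (-565/2 + (½)*(-67)) + 78457 = (-565/2 - 67/2) + 78457 = -316 + 78457 = 78141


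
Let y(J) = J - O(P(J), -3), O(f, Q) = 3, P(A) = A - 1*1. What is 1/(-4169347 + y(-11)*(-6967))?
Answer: -1/4071809 ≈ -2.4559e-7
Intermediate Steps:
P(A) = -1 + A (P(A) = A - 1 = -1 + A)
y(J) = -3 + J (y(J) = J - 1*3 = J - 3 = -3 + J)
1/(-4169347 + y(-11)*(-6967)) = 1/(-4169347 + (-3 - 11)*(-6967)) = 1/(-4169347 - 14*(-6967)) = 1/(-4169347 + 97538) = 1/(-4071809) = -1/4071809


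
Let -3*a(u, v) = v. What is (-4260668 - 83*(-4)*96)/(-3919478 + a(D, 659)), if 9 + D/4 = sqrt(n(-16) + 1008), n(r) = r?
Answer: 12686388/11759093 ≈ 1.0789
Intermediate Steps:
D = -36 + 16*sqrt(62) (D = -36 + 4*sqrt(-16 + 1008) = -36 + 4*sqrt(992) = -36 + 4*(4*sqrt(62)) = -36 + 16*sqrt(62) ≈ 89.984)
a(u, v) = -v/3
(-4260668 - 83*(-4)*96)/(-3919478 + a(D, 659)) = (-4260668 - 83*(-4)*96)/(-3919478 - 1/3*659) = (-4260668 + 332*96)/(-3919478 - 659/3) = (-4260668 + 31872)/(-11759093/3) = -4228796*(-3/11759093) = 12686388/11759093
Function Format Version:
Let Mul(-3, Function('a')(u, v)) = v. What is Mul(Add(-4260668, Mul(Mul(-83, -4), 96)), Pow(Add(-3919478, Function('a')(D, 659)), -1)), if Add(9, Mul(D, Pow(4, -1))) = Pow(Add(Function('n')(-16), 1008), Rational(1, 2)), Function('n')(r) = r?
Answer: Rational(12686388, 11759093) ≈ 1.0789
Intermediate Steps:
D = Add(-36, Mul(16, Pow(62, Rational(1, 2)))) (D = Add(-36, Mul(4, Pow(Add(-16, 1008), Rational(1, 2)))) = Add(-36, Mul(4, Pow(992, Rational(1, 2)))) = Add(-36, Mul(4, Mul(4, Pow(62, Rational(1, 2))))) = Add(-36, Mul(16, Pow(62, Rational(1, 2)))) ≈ 89.984)
Function('a')(u, v) = Mul(Rational(-1, 3), v)
Mul(Add(-4260668, Mul(Mul(-83, -4), 96)), Pow(Add(-3919478, Function('a')(D, 659)), -1)) = Mul(Add(-4260668, Mul(Mul(-83, -4), 96)), Pow(Add(-3919478, Mul(Rational(-1, 3), 659)), -1)) = Mul(Add(-4260668, Mul(332, 96)), Pow(Add(-3919478, Rational(-659, 3)), -1)) = Mul(Add(-4260668, 31872), Pow(Rational(-11759093, 3), -1)) = Mul(-4228796, Rational(-3, 11759093)) = Rational(12686388, 11759093)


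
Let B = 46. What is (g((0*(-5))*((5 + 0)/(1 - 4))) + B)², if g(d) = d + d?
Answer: 2116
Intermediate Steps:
g(d) = 2*d
(g((0*(-5))*((5 + 0)/(1 - 4))) + B)² = (2*((0*(-5))*((5 + 0)/(1 - 4))) + 46)² = (2*(0*(5/(-3))) + 46)² = (2*(0*(5*(-⅓))) + 46)² = (2*(0*(-5/3)) + 46)² = (2*0 + 46)² = (0 + 46)² = 46² = 2116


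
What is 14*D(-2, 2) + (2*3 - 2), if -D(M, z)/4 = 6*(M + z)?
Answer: 4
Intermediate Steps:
D(M, z) = -24*M - 24*z (D(M, z) = -24*(M + z) = -4*(6*M + 6*z) = -24*M - 24*z)
14*D(-2, 2) + (2*3 - 2) = 14*(-24*(-2) - 24*2) + (2*3 - 2) = 14*(48 - 48) + (6 - 2) = 14*0 + 4 = 0 + 4 = 4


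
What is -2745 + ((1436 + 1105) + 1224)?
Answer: 1020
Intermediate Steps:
-2745 + ((1436 + 1105) + 1224) = -2745 + (2541 + 1224) = -2745 + 3765 = 1020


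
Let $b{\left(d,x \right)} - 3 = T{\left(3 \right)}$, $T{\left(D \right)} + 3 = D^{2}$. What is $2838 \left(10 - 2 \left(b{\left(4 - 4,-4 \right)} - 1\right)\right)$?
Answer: $-17028$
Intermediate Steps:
$T{\left(D \right)} = -3 + D^{2}$
$b{\left(d,x \right)} = 9$ ($b{\left(d,x \right)} = 3 - \left(3 - 3^{2}\right) = 3 + \left(-3 + 9\right) = 3 + 6 = 9$)
$2838 \left(10 - 2 \left(b{\left(4 - 4,-4 \right)} - 1\right)\right) = 2838 \left(10 - 2 \left(9 - 1\right)\right) = 2838 \left(10 - 16\right) = 2838 \left(-6\right) = -17028$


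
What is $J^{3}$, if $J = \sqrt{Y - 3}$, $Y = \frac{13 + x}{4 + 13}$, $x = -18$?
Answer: $- \frac{112 i \sqrt{238}}{289} \approx - 5.9787 i$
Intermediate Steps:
$Y = - \frac{5}{17}$ ($Y = \frac{13 - 18}{4 + 13} = - \frac{5}{17} \approx -0.29412$)
$J = \frac{2 i \sqrt{238}}{17}$ ($J = \sqrt{- \frac{5}{17} - 3} = \sqrt{- \frac{56}{17}} = \frac{2 i \sqrt{238}}{17} \approx 1.815 i$)
$J^{3} = \left(\frac{2 i \sqrt{238}}{17}\right)^{3} = - \frac{112 i \sqrt{238}}{289}$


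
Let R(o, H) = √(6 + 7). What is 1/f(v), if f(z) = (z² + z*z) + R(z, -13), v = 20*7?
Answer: 39200/1536639987 - √13/1536639987 ≈ 2.5508e-5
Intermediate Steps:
R(o, H) = √13
v = 140
f(z) = √13 + 2*z² (f(z) = (z² + z*z) + √13 = (z² + z²) + √13 = 2*z² + √13 = √13 + 2*z²)
1/f(v) = 1/(√13 + 2*140²) = 1/(√13 + 2*19600) = 1/(√13 + 39200) = 1/(39200 + √13)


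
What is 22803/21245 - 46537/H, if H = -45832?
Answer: 2033785661/973700840 ≈ 2.0887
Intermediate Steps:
22803/21245 - 46537/H = 22803/21245 - 46537/(-45832) = 22803*(1/21245) - 46537*(-1/45832) = 22803/21245 + 46537/45832 = 2033785661/973700840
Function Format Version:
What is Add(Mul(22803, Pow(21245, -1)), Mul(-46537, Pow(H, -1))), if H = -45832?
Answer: Rational(2033785661, 973700840) ≈ 2.0887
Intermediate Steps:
Add(Mul(22803, Pow(21245, -1)), Mul(-46537, Pow(H, -1))) = Add(Mul(22803, Pow(21245, -1)), Mul(-46537, Pow(-45832, -1))) = Add(Mul(22803, Rational(1, 21245)), Mul(-46537, Rational(-1, 45832))) = Add(Rational(22803, 21245), Rational(46537, 45832)) = Rational(2033785661, 973700840)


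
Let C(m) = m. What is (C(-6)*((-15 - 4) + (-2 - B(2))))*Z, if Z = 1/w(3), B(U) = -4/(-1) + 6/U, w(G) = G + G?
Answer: 28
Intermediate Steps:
w(G) = 2*G
B(U) = 4 + 6/U (B(U) = -4*(-1) + 6/U = 4 + 6/U)
Z = ⅙ (Z = 1/(2*3) = 1/6 = ⅙ ≈ 0.16667)
(C(-6)*((-15 - 4) + (-2 - B(2))))*Z = -6*((-15 - 4) + (-2 - (4 + 6/2)))*(⅙) = -6*(-19 + (-2 - (4 + 6*(½))))*(⅙) = -6*(-19 + (-2 - (4 + 3)))*(⅙) = -6*(-19 + (-2 - 1*7))*(⅙) = -6*(-19 + (-2 - 7))*(⅙) = -6*(-19 - 9)*(⅙) = -6*(-28)*(⅙) = 168*(⅙) = 28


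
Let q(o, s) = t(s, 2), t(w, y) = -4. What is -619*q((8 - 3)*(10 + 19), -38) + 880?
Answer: 3356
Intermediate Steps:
q(o, s) = -4
-619*q((8 - 3)*(10 + 19), -38) + 880 = -619*(-4) + 880 = 2476 + 880 = 3356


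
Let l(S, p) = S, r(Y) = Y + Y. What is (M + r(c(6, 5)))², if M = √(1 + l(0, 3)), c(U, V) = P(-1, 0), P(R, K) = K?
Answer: 1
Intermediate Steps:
c(U, V) = 0
r(Y) = 2*Y
M = 1 (M = √(1 + 0) = √1 = 1)
(M + r(c(6, 5)))² = (1 + 2*0)² = (1 + 0)² = 1² = 1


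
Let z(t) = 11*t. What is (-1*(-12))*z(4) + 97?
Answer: 625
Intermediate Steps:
(-1*(-12))*z(4) + 97 = (-1*(-12))*(11*4) + 97 = 12*44 + 97 = 528 + 97 = 625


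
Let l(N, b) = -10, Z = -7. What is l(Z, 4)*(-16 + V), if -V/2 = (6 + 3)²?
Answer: 1780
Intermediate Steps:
V = -162 (V = -2*(6 + 3)² = -2*9² = -2*81 = -162)
l(Z, 4)*(-16 + V) = -10*(-16 - 162) = -10*(-178) = 1780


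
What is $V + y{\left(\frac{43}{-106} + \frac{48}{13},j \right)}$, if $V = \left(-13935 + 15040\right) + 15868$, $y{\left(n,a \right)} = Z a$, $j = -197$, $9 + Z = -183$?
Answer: $54797$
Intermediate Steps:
$Z = -192$ ($Z = -9 - 183 = -192$)
$y{\left(n,a \right)} = - 192 a$
$V = 16973$ ($V = 1105 + 15868 = 16973$)
$V + y{\left(\frac{43}{-106} + \frac{48}{13},j \right)} = 16973 - -37824 = 16973 + 37824 = 54797$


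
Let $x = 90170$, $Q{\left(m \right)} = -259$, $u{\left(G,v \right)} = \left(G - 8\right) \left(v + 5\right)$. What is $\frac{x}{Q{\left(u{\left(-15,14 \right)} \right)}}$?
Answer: $- \frac{90170}{259} \approx -348.15$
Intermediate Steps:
$u{\left(G,v \right)} = \left(-8 + G\right) \left(5 + v\right)$
$\frac{x}{Q{\left(u{\left(-15,14 \right)} \right)}} = \frac{90170}{-259} = 90170 \left(- \frac{1}{259}\right) = - \frac{90170}{259}$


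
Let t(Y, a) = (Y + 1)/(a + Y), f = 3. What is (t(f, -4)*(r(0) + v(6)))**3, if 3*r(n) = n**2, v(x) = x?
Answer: -13824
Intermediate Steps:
t(Y, a) = (1 + Y)/(Y + a)
r(n) = n**2/3
(t(f, -4)*(r(0) + v(6)))**3 = (((1 + 3)/(3 - 4))*((1/3)*0**2 + 6))**3 = ((4/(-1))*((1/3)*0 + 6))**3 = ((-1*4)*(0 + 6))**3 = (-4*6)**3 = (-24)**3 = -13824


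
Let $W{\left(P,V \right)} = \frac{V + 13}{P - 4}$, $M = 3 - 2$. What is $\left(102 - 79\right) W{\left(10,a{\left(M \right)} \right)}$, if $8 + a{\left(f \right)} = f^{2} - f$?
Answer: $\frac{115}{6} \approx 19.167$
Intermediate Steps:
$M = 1$ ($M = 3 - 2 = 1$)
$a{\left(f \right)} = -8 + f^{2} - f$ ($a{\left(f \right)} = -8 + \left(f^{2} - f\right) = -8 + f^{2} - f$)
$W{\left(P,V \right)} = \frac{13 + V}{-4 + P}$
$\left(102 - 79\right) W{\left(10,a{\left(M \right)} \right)} = \left(102 - 79\right) \frac{13 - \left(9 - 1\right)}{-4 + 10} = 23 \frac{13 - 8}{6} = 23 \cdot \frac{1}{6} \cdot 5 = 23 \cdot \frac{5}{6} = \frac{115}{6}$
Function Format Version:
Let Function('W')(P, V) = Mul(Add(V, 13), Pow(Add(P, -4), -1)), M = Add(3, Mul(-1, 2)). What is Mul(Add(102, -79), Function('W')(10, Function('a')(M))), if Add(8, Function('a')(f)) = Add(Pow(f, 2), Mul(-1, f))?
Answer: Rational(115, 6) ≈ 19.167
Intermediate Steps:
M = 1 (M = Add(3, -2) = 1)
Function('a')(f) = Add(-8, Pow(f, 2), Mul(-1, f)) (Function('a')(f) = Add(-8, Add(Pow(f, 2), Mul(-1, f))) = Add(-8, Pow(f, 2), Mul(-1, f)))
Function('W')(P, V) = Mul(Pow(Add(-4, P), -1), Add(13, V)) (Function('W')(P, V) = Mul(Add(13, V), Pow(Add(-4, P), -1)) = Mul(Pow(Add(-4, P), -1), Add(13, V)))
Mul(Add(102, -79), Function('W')(10, Function('a')(M))) = Mul(Add(102, -79), Mul(Pow(Add(-4, 10), -1), Add(13, Add(-8, Pow(1, 2), Mul(-1, 1))))) = Mul(23, Mul(Pow(6, -1), Add(13, Add(-8, 1, -1)))) = Mul(23, Mul(Rational(1, 6), Add(13, -8))) = Mul(23, Mul(Rational(1, 6), 5)) = Mul(23, Rational(5, 6)) = Rational(115, 6)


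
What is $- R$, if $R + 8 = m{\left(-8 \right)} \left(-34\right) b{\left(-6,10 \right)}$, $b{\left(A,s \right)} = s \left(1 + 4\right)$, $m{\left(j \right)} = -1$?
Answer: $-1692$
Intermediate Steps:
$b{\left(A,s \right)} = 5 s$ ($b{\left(A,s \right)} = s 5 = 5 s$)
$R = 1692$ ($R = -8 + \left(-1\right) \left(-34\right) 5 \cdot 10 = -8 + 34 \cdot 50 = -8 + 1700 = 1692$)
$- R = \left(-1\right) 1692 = -1692$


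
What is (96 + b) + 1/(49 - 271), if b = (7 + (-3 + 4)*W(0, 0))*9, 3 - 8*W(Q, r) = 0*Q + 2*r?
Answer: 144185/888 ≈ 162.37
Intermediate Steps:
W(Q, r) = 3/8 - r/4 (W(Q, r) = 3/8 - (0*Q + 2*r)/8 = 3/8 - (0 + 2*r)/8 = 3/8 - r/4)
b = 531/8 (b = (7 + (-3 + 4)*(3/8 - 1/4*0))*9 = (7 + 1*(3/8 + 0))*9 = (7 + 1*(3/8))*9 = (7 + 3/8)*9 = (59/8)*9 = 531/8 ≈ 66.375)
(96 + b) + 1/(49 - 271) = (96 + 531/8) + 1/(49 - 271) = 1299/8 + 1/(-222) = 1299/8 - 1/222 = 144185/888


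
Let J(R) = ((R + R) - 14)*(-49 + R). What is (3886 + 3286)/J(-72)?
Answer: 326/869 ≈ 0.37514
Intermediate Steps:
J(R) = (-49 + R)*(-14 + 2*R) (J(R) = (2*R - 14)*(-49 + R) = (-14 + 2*R)*(-49 + R) = (-49 + R)*(-14 + 2*R))
(3886 + 3286)/J(-72) = (3886 + 3286)/(686 - 112*(-72) + 2*(-72)**2) = 7172/(686 + 8064 + 2*5184) = 7172/(686 + 8064 + 10368) = 7172/19118 = 7172*(1/19118) = 326/869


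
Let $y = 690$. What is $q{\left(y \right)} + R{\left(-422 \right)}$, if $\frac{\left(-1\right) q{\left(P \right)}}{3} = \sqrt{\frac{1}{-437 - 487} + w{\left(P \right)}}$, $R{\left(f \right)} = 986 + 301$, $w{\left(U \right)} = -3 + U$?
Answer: $1287 - \frac{\sqrt{146635797}}{154} \approx 1208.4$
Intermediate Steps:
$R{\left(f \right)} = 1287$
$q{\left(P \right)} = - 3 \sqrt{- \frac{2773}{924} + P}$ ($q{\left(P \right)} = - 3 \sqrt{\frac{1}{-437 - 487} + \left(-3 + P\right)} = - 3 \sqrt{\frac{1}{-924} + \left(-3 + P\right)} = - 3 \sqrt{- \frac{1}{924} + \left(-3 + P\right)} = - 3 \sqrt{- \frac{2773}{924} + P}$)
$q{\left(y \right)} + R{\left(-422 \right)} = - \frac{\sqrt{-640563 + 213444 \cdot 690}}{154} + 1287 = - \frac{\sqrt{-640563 + 147276360}}{154} + 1287 = - \frac{\sqrt{146635797}}{154} + 1287 = 1287 - \frac{\sqrt{146635797}}{154}$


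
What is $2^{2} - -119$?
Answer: $123$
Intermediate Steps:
$2^{2} - -119 = 4 + 119 = 123$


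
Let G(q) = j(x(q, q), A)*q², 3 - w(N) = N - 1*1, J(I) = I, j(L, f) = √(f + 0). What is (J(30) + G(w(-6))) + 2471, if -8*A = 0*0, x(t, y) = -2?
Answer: 2501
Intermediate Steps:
A = 0 (A = -0*0 = -⅛*0 = 0)
j(L, f) = √f
w(N) = 4 - N (w(N) = 3 - (N - 1*1) = 3 - (N - 1) = 3 - (-1 + N) = 3 + (1 - N) = 4 - N)
G(q) = 0 (G(q) = √0*q² = 0*q² = 0)
(J(30) + G(w(-6))) + 2471 = (30 + 0) + 2471 = 30 + 2471 = 2501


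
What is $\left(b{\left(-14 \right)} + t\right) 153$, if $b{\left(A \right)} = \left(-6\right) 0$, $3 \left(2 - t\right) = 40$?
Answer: $-1734$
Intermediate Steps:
$t = - \frac{34}{3}$ ($t = 2 - \frac{40}{3} = - \frac{34}{3} \approx -11.333$)
$b{\left(A \right)} = 0$
$\left(b{\left(-14 \right)} + t\right) 153 = \left(0 - \frac{34}{3}\right) 153 = \left(- \frac{34}{3}\right) 153 = -1734$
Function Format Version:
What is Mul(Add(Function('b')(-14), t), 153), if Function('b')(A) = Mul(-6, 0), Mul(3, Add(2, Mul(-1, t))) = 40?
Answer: -1734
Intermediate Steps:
t = Rational(-34, 3) (t = Add(2, Mul(Rational(-1, 3), 40)) = Add(2, Rational(-40, 3)) = Rational(-34, 3) ≈ -11.333)
Function('b')(A) = 0
Mul(Add(Function('b')(-14), t), 153) = Mul(Add(0, Rational(-34, 3)), 153) = Mul(Rational(-34, 3), 153) = -1734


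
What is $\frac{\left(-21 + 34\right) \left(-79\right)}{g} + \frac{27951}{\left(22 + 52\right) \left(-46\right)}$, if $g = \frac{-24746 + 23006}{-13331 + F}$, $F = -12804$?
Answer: $- \frac{1142677379}{74037} \approx -15434.0$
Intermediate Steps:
$g = \frac{348}{5227}$ ($g = \frac{-24746 + 23006}{-13331 - 12804} = - \frac{1740}{-26135} = \left(-1740\right) \left(- \frac{1}{26135}\right) = \frac{348}{5227} \approx 0.066577$)
$\frac{\left(-21 + 34\right) \left(-79\right)}{g} + \frac{27951}{\left(22 + 52\right) \left(-46\right)} = \frac{\left(-21 + 34\right) \left(-79\right)}{\frac{348}{5227}} + \frac{27951}{\left(22 + 52\right) \left(-46\right)} = 13 \left(-79\right) \frac{5227}{348} + \frac{27951}{74 \left(-46\right)} = \left(-1027\right) \frac{5227}{348} + \frac{27951}{-3404} = - \frac{5368129}{348} + 27951 \left(- \frac{1}{3404}\right) = - \frac{5368129}{348} - \frac{27951}{3404} = - \frac{1142677379}{74037}$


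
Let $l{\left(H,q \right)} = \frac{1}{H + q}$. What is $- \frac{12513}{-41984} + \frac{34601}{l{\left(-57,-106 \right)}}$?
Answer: $- \frac{236788194079}{41984} \approx -5.64 \cdot 10^{6}$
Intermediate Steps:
$- \frac{12513}{-41984} + \frac{34601}{l{\left(-57,-106 \right)}} = - \frac{12513}{-41984} + \frac{34601}{\frac{1}{-57 - 106}} = \left(-12513\right) \left(- \frac{1}{41984}\right) + \frac{34601}{\frac{1}{-163}} = \frac{12513}{41984} + \frac{34601}{- \frac{1}{163}} = \frac{12513}{41984} + 34601 \left(-163\right) = \frac{12513}{41984} - 5639963 = - \frac{236788194079}{41984}$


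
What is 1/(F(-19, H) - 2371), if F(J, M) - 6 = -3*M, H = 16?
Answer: -1/2413 ≈ -0.00041442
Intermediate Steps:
F(J, M) = 6 - 3*M
1/(F(-19, H) - 2371) = 1/((6 - 3*16) - 2371) = 1/((6 - 48) - 2371) = 1/(-42 - 2371) = 1/(-2413) = -1/2413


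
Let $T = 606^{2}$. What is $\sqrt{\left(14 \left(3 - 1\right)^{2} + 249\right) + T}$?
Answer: $\sqrt{367541} \approx 606.25$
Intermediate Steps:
$T = 367236$
$\sqrt{\left(14 \left(3 - 1\right)^{2} + 249\right) + T} = \sqrt{\left(14 \left(3 - 1\right)^{2} + 249\right) + 367236} = \sqrt{\left(14 \cdot 2^{2} + 249\right) + 367236} = \sqrt{\left(14 \cdot 4 + 249\right) + 367236} = \sqrt{\left(56 + 249\right) + 367236} = \sqrt{305 + 367236} = \sqrt{367541}$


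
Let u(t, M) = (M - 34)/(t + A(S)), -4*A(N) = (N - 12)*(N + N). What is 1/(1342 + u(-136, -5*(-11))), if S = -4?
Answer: 8/10735 ≈ 0.00074523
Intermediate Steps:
A(N) = -N*(-12 + N)/2 (A(N) = -(N - 12)*(N + N)/4 = -(-12 + N)*2*N/4 = -N*(-12 + N)/2)
u(t, M) = (-34 + M)/(-32 + t) (u(t, M) = (M - 34)/(t + (½)*(-4)*(12 - 1*(-4))) = (-34 + M)/(t + (½)*(-4)*(12 + 4)) = (-34 + M)/(t + (½)*(-4)*16) = (-34 + M)/(t - 32) = (-34 + M)/(-32 + t))
1/(1342 + u(-136, -5*(-11))) = 1/(1342 + (-34 - 5*(-11))/(-32 - 136)) = 1/(1342 + (-34 + 55)/(-168)) = 1/(1342 - 1/168*21) = 1/(1342 - ⅛) = 1/(10735/8) = 8/10735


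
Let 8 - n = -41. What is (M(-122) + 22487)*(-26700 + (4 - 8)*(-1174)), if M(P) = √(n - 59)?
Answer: -494803948 - 22004*I*√10 ≈ -4.948e+8 - 69583.0*I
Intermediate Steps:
n = 49 (n = 8 - 1*(-41) = 8 + 41 = 49)
M(P) = I*√10 (M(P) = √(49 - 59) = √(-10) = I*√10)
(M(-122) + 22487)*(-26700 + (4 - 8)*(-1174)) = (I*√10 + 22487)*(-26700 + (4 - 8)*(-1174)) = (22487 + I*√10)*(-26700 - 4*(-1174)) = (22487 + I*√10)*(-26700 + 4696) = (22487 + I*√10)*(-22004) = -494803948 - 22004*I*√10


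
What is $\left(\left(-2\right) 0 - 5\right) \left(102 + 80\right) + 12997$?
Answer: $12087$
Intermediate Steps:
$\left(\left(-2\right) 0 - 5\right) \left(102 + 80\right) + 12997 = \left(0 - 5\right) 182 + 12997 = \left(-5\right) 182 + 12997 = -910 + 12997 = 12087$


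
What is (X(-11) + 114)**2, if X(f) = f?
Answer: 10609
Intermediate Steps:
(X(-11) + 114)**2 = (-11 + 114)**2 = 103**2 = 10609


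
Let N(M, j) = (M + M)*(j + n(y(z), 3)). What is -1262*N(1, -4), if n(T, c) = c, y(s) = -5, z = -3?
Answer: 2524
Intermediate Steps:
N(M, j) = 2*M*(3 + j) (N(M, j) = (M + M)*(j + 3) = (2*M)*(3 + j) = 2*M*(3 + j))
-1262*N(1, -4) = -2524*(3 - 4) = -2524*(-1) = -1262*(-2) = 2524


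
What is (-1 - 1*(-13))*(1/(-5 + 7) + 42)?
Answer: 510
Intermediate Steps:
(-1 - 1*(-13))*(1/(-5 + 7) + 42) = (-1 + 13)*(1/2 + 42) = 12*(½ + 42) = 12*(85/2) = 510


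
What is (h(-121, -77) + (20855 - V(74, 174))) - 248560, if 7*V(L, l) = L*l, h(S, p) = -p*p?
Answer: -1648314/7 ≈ -2.3547e+5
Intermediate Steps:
h(S, p) = -p²
V(L, l) = L*l/7 (V(L, l) = (L*l)/7 = L*l/7)
(h(-121, -77) + (20855 - V(74, 174))) - 248560 = (-1*(-77)² + (20855 - 74*174/7)) - 248560 = (-1*5929 + (20855 - 1*12876/7)) - 248560 = (-5929 + (20855 - 12876/7)) - 248560 = (-5929 + 133109/7) - 248560 = 91606/7 - 248560 = -1648314/7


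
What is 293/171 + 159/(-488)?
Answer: 115795/83448 ≈ 1.3876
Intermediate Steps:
293/171 + 159/(-488) = 293*(1/171) + 159*(-1/488) = 293/171 - 159/488 = 115795/83448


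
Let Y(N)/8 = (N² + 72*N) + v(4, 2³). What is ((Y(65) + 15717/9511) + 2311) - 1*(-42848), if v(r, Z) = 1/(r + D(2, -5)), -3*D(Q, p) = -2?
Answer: 7749720374/66577 ≈ 1.1640e+5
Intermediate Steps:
D(Q, p) = ⅔ (D(Q, p) = -⅓*(-2) = ⅔)
v(r, Z) = 1/(⅔ + r) (v(r, Z) = 1/(r + ⅔) = 1/(⅔ + r))
Y(N) = 12/7 + 8*N² + 576*N (Y(N) = 8*((N² + 72*N) + 3/(2 + 3*4)) = 8*((N² + 72*N) + 3/(2 + 12)) = 8*((N² + 72*N) + 3/14) = 8*(3/14 + N² + 72*N) = 12/7 + 8*N² + 576*N)
((Y(65) + 15717/9511) + 2311) - 1*(-42848) = (((12/7 + 8*65² + 576*65) + 15717/9511) + 2311) - 1*(-42848) = (((12/7 + 8*4225 + 37440) + 15717*(1/9511)) + 2311) + 42848 = (((12/7 + 33800 + 37440) + 15717/9511) + 2311) + 42848 = ((498692/7 + 15717/9511) + 2311) + 42848 = (4743169631/66577 + 2311) + 42848 = 4897029078/66577 + 42848 = 7749720374/66577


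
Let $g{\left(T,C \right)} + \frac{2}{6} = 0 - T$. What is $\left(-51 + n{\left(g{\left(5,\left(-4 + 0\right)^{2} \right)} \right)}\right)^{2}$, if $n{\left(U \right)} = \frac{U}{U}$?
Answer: $2500$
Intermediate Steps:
$g{\left(T,C \right)} = - \frac{1}{3} - T$ ($g{\left(T,C \right)} = - \frac{1}{3} + \left(0 - T\right) = - \frac{1}{3} - T$)
$n{\left(U \right)} = 1$
$\left(-51 + n{\left(g{\left(5,\left(-4 + 0\right)^{2} \right)} \right)}\right)^{2} = \left(-51 + 1\right)^{2} = \left(-50\right)^{2} = 2500$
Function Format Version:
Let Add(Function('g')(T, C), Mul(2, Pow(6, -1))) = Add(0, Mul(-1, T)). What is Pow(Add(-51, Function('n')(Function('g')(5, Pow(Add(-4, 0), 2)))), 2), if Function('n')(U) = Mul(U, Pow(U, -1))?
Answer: 2500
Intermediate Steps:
Function('g')(T, C) = Add(Rational(-1, 3), Mul(-1, T)) (Function('g')(T, C) = Add(Rational(-1, 3), Add(0, Mul(-1, T))) = Add(Rational(-1, 3), Mul(-1, T)))
Function('n')(U) = 1
Pow(Add(-51, Function('n')(Function('g')(5, Pow(Add(-4, 0), 2)))), 2) = Pow(Add(-51, 1), 2) = Pow(-50, 2) = 2500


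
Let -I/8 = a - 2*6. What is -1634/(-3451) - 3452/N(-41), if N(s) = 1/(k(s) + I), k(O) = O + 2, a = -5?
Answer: -1155545010/3451 ≈ -3.3484e+5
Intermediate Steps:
k(O) = 2 + O
I = 136 (I = -8*(-5 - 2*6) = -8*(-5 - 12) = -8*(-17) = 136)
N(s) = 1/(138 + s) (N(s) = 1/((2 + s) + 136) = 1/(138 + s))
-1634/(-3451) - 3452/N(-41) = -1634/(-3451) - 3452/(1/(138 - 41)) = -1634*(-1/3451) - 3452/(1/97) = 1634/3451 - 3452/1/97 = 1634/3451 - 3452*97 = 1634/3451 - 334844 = -1155545010/3451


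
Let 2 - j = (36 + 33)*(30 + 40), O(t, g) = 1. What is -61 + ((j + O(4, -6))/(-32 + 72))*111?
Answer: -538237/40 ≈ -13456.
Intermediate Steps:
j = -4828 (j = 2 - (36 + 33)*(30 + 40) = 2 - 69*70 = 2 - 1*4830 = 2 - 4830 = -4828)
-61 + ((j + O(4, -6))/(-32 + 72))*111 = -61 + ((-4828 + 1)/(-32 + 72))*111 = -61 - 4827/40*111 = -61 - 535797/40 = -538237/40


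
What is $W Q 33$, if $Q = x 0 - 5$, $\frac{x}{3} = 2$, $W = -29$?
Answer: $4785$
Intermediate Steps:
$x = 6$ ($x = 3 \cdot 2 = 6$)
$Q = -5$ ($Q = 6 \cdot 0 - 5 = 0 - 5 = -5$)
$W Q 33 = \left(-29\right) \left(-5\right) 33 = 145 \cdot 33 = 4785$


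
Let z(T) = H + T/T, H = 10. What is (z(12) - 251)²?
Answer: 57600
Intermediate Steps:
z(T) = 11 (z(T) = 10 + T/T = 10 + 1 = 11)
(z(12) - 251)² = (11 - 251)² = (-240)² = 57600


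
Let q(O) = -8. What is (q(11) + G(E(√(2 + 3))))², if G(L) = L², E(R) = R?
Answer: 9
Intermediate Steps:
(q(11) + G(E(√(2 + 3))))² = (-8 + (√(2 + 3))²)² = (-8 + (√5)²)² = (-8 + 5)² = (-3)² = 9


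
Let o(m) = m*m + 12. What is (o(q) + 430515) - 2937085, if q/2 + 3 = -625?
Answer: -929022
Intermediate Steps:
q = -1256 (q = -6 + 2*(-625) = -6 - 1250 = -1256)
o(m) = 12 + m² (o(m) = m² + 12 = 12 + m²)
(o(q) + 430515) - 2937085 = ((12 + (-1256)²) + 430515) - 2937085 = ((12 + 1577536) + 430515) - 2937085 = (1577548 + 430515) - 2937085 = 2008063 - 2937085 = -929022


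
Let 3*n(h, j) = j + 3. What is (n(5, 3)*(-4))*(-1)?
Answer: 8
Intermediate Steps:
n(h, j) = 1 + j/3 (n(h, j) = (j + 3)/3 = (3 + j)/3 = 1 + j/3)
(n(5, 3)*(-4))*(-1) = ((1 + (⅓)*3)*(-4))*(-1) = ((1 + 1)*(-4))*(-1) = (2*(-4))*(-1) = -8*(-1) = 8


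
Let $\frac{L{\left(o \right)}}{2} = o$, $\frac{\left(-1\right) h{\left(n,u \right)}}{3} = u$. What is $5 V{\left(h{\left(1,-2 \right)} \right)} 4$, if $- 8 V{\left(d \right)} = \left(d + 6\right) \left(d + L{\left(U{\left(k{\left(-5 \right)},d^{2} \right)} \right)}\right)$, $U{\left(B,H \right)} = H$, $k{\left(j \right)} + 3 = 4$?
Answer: $-2340$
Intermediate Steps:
$k{\left(j \right)} = 1$ ($k{\left(j \right)} = -3 + 4 = 1$)
$h{\left(n,u \right)} = - 3 u$
$L{\left(o \right)} = 2 o$
$V{\left(d \right)} = - \frac{\left(6 + d\right) \left(d + 2 d^{2}\right)}{8}$ ($V{\left(d \right)} = - \frac{\left(d + 6\right) \left(d + 2 d^{2}\right)}{8} = - \frac{\left(6 + d\right) \left(d + 2 d^{2}\right)}{8}$)
$5 V{\left(h{\left(1,-2 \right)} \right)} 4 = 5 \frac{\left(-3\right) \left(-2\right) \left(-6 - 13 \left(\left(-3\right) \left(-2\right)\right) - 2 \left(\left(-3\right) \left(-2\right)\right)^{2}\right)}{8} \cdot 4 = 5 \cdot \frac{1}{8} \cdot 6 \left(-6 - 78 - 2 \cdot 6^{2}\right) 4 = 5 \cdot \frac{1}{8} \cdot 6 \left(-6 - 78 - 72\right) 4 = 5 \cdot \frac{1}{8} \cdot 6 \left(-156\right) 4 = 5 \left(-117\right) 4 = \left(-585\right) 4 = -2340$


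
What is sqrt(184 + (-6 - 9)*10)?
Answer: sqrt(34) ≈ 5.8309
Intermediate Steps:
sqrt(184 + (-6 - 9)*10) = sqrt(184 - 15*10) = sqrt(184 - 150) = sqrt(34)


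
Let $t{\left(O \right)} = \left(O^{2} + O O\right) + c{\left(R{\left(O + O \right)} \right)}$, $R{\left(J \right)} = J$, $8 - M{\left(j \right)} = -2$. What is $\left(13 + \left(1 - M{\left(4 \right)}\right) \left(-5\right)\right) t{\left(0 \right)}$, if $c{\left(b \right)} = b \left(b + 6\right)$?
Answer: $0$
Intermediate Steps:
$M{\left(j \right)} = 10$ ($M{\left(j \right)} = 8 - -2 = 8 + 2 = 10$)
$c{\left(b \right)} = b \left(6 + b\right)$
$t{\left(O \right)} = 2 O^{2} + 2 O \left(6 + 2 O\right)$ ($t{\left(O \right)} = \left(O^{2} + O O\right) + \left(O + O\right) \left(6 + \left(O + O\right)\right) = \left(O^{2} + O^{2}\right) + 2 O \left(6 + 2 O\right) = 2 O^{2} + 2 O \left(6 + 2 O\right)$)
$\left(13 + \left(1 - M{\left(4 \right)}\right) \left(-5\right)\right) t{\left(0 \right)} = \left(13 + \left(1 - 10\right) \left(-5\right)\right) 6 \cdot 0 \left(2 + 0\right) = \left(13 + \left(1 - 10\right) \left(-5\right)\right) 6 \cdot 0 \cdot 2 = \left(13 - -45\right) 0 = \left(13 + 45\right) 0 = 58 \cdot 0 = 0$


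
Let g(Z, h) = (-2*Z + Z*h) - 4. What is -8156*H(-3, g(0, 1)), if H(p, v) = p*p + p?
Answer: -48936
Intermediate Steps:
g(Z, h) = -4 - 2*Z + Z*h
H(p, v) = p + p**2 (H(p, v) = p**2 + p = p + p**2)
-8156*H(-3, g(0, 1)) = -(-24468)*(1 - 3) = -(-24468)*(-2) = -8156*6 = -48936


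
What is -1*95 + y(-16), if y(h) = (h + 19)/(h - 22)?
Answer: -3613/38 ≈ -95.079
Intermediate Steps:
y(h) = (19 + h)/(-22 + h)
-1*95 + y(-16) = -1*95 + (19 - 16)/(-22 - 16) = -95 + 3/(-38) = -95 - 1/38*3 = -95 - 3/38 = -3613/38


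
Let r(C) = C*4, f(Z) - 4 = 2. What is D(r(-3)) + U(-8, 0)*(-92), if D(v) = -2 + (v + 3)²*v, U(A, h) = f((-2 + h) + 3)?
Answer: -1526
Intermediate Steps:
f(Z) = 6 (f(Z) = 4 + 2 = 6)
U(A, h) = 6
r(C) = 4*C
D(v) = -2 + v*(3 + v)² (D(v) = -2 + (3 + v)²*v = -2 + v*(3 + v)²)
D(r(-3)) + U(-8, 0)*(-92) = (-2 + (4*(-3))*(3 + 4*(-3))²) + 6*(-92) = (-2 - 12*(3 - 12)²) - 552 = (-2 - 12*(-9)²) - 552 = (-2 - 12*81) - 552 = (-2 - 972) - 552 = -974 - 552 = -1526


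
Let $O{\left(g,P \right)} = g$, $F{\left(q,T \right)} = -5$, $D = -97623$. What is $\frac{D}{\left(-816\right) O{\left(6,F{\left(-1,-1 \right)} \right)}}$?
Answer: $\frac{10847}{544} \approx 19.939$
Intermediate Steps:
$\frac{D}{\left(-816\right) O{\left(6,F{\left(-1,-1 \right)} \right)}} = - \frac{97623}{\left(-816\right) 6} = - \frac{97623}{-4896} = \left(-97623\right) \left(- \frac{1}{4896}\right) = \frac{10847}{544}$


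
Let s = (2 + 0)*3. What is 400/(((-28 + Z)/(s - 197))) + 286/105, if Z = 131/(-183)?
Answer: 293905786/110355 ≈ 2663.3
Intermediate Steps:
s = 6 (s = 2*3 = 6)
Z = -131/183 (Z = 131*(-1/183) = -131/183 ≈ -0.71585)
400/(((-28 + Z)/(s - 197))) + 286/105 = 400/(((-28 - 131/183)/(6 - 197))) + 286/105 = 400/((-5255/183/(-191))) + 286*(1/105) = 400/((-5255/183*(-1/191))) + 286/105 = 400/(5255/34953) + 286/105 = 400*(34953/5255) + 286/105 = 2796240/1051 + 286/105 = 293905786/110355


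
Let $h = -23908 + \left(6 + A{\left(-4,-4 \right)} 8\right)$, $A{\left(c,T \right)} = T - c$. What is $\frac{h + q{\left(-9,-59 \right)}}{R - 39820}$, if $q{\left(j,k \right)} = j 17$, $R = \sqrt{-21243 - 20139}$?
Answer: $\frac{43539550}{72076081} + \frac{72165 i \sqrt{38}}{144152162} \approx 0.60408 + 0.003086 i$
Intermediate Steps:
$R = 33 i \sqrt{38}$ ($R = \sqrt{-41382} = 33 i \sqrt{38} \approx 203.43 i$)
$q{\left(j,k \right)} = 17 j$
$h = -23902$ ($h = -23908 + \left(6 + \left(-4 - -4\right) 8\right) = -23908 + \left(6 + \left(-4 + 4\right) 8\right) = -23908 + \left(6 + 0 \cdot 8\right) = -23908 + \left(6 + 0\right) = -23908 + 6 = -23902$)
$\frac{h + q{\left(-9,-59 \right)}}{R - 39820} = \frac{-23902 + 17 \left(-9\right)}{33 i \sqrt{38} - 39820} = \frac{-23902 - 153}{-39820 + 33 i \sqrt{38}} = - \frac{24055}{-39820 + 33 i \sqrt{38}}$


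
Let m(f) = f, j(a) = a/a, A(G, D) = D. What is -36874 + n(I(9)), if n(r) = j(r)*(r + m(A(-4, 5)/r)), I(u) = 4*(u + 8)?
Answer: -2502803/68 ≈ -36806.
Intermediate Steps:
I(u) = 32 + 4*u (I(u) = 4*(8 + u) = 32 + 4*u)
j(a) = 1
n(r) = r + 5/r (n(r) = 1*(r + 5/r) = r + 5/r)
-36874 + n(I(9)) = -36874 + ((32 + 4*9) + 5/(32 + 4*9)) = -36874 + ((32 + 36) + 5/(32 + 36)) = -36874 + (68 + 5/68) = -36874 + 4629/68 = -2502803/68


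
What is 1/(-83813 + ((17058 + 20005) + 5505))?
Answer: -1/41245 ≈ -2.4245e-5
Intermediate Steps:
1/(-83813 + ((17058 + 20005) + 5505)) = 1/(-83813 + (37063 + 5505)) = 1/(-83813 + 42568) = 1/(-41245) = -1/41245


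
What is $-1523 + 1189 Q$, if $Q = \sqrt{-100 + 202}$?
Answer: $-1523 + 1189 \sqrt{102} \approx 10485.0$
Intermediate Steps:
$Q = \sqrt{102} \approx 10.1$
$-1523 + 1189 Q = -1523 + 1189 \sqrt{102}$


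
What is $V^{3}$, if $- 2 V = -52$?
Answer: $17576$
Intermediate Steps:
$V = 26$ ($V = \left(- \frac{1}{2}\right) \left(-52\right) = 26$)
$V^{3} = 26^{3} = 17576$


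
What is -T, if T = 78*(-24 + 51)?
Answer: -2106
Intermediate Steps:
T = 2106 (T = 78*27 = 2106)
-T = -1*2106 = -2106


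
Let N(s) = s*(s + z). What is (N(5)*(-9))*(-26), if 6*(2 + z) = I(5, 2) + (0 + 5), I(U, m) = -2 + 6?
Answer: 5265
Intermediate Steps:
I(U, m) = 4
z = -1/2 (z = -2 + (4 + (0 + 5))/6 = -2 + (4 + 5)/6 = -2 + (1/6)*9 = -2 + 3/2 = -1/2 ≈ -0.50000)
N(s) = s*(-1/2 + s) (N(s) = s*(s - 1/2) = s*(-1/2 + s))
(N(5)*(-9))*(-26) = ((5*(-1/2 + 5))*(-9))*(-26) = ((5*(9/2))*(-9))*(-26) = ((45/2)*(-9))*(-26) = -405/2*(-26) = 5265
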